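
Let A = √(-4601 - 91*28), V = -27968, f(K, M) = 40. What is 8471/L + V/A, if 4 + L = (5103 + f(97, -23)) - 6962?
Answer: -8471/1823 + 27968*I*√7149/7149 ≈ -4.6467 + 330.78*I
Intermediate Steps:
A = I*√7149 (A = √(-4601 - 2548) = √(-7149) = I*√7149 ≈ 84.552*I)
L = -1823 (L = -4 + ((5103 + 40) - 6962) = -4 + (5143 - 6962) = -4 - 1819 = -1823)
8471/L + V/A = 8471/(-1823) - 27968*(-I*√7149/7149) = 8471*(-1/1823) - (-27968)*I*√7149/7149 = -8471/1823 + 27968*I*√7149/7149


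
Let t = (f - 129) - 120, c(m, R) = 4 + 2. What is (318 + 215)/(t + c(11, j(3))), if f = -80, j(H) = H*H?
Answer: -533/323 ≈ -1.6502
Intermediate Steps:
j(H) = H**2
c(m, R) = 6
t = -329 (t = (-80 - 129) - 120 = -209 - 120 = -329)
(318 + 215)/(t + c(11, j(3))) = (318 + 215)/(-329 + 6) = 533/(-323) = 533*(-1/323) = -533/323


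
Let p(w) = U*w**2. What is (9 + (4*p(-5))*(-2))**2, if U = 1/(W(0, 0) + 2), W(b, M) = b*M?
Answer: 8281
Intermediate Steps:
W(b, M) = M*b
U = 1/2 (U = 1/(0*0 + 2) = 1/(0 + 2) = 1/2 ≈ 0.50000)
p(w) = w**2/2
(9 + (4*p(-5))*(-2))**2 = (9 + (4*((1/2)*(-5)**2))*(-2))**2 = (9 + (4*((1/2)*25))*(-2))**2 = (9 + (4*(25/2))*(-2))**2 = (9 + 50*(-2))**2 = (9 - 100)**2 = (-91)**2 = 8281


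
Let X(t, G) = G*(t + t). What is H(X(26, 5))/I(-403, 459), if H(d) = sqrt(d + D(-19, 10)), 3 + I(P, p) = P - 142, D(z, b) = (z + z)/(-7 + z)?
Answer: -sqrt(44187)/7124 ≈ -0.029507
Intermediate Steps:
D(z, b) = 2*z/(-7 + z) (D(z, b) = (2*z)/(-7 + z) = 2*z/(-7 + z))
I(P, p) = -145 + P (I(P, p) = -3 + (P - 142) = -3 + (-142 + P) = -145 + P)
X(t, G) = 2*G*t (X(t, G) = G*(2*t) = 2*G*t)
H(d) = sqrt(19/13 + d) (H(d) = sqrt(d + 2*(-19)/(-7 - 19)) = sqrt(d + 2*(-19)/(-26)) = sqrt(d + 2*(-19)*(-1/26)) = sqrt(d + 19/13) = sqrt(19/13 + d))
H(X(26, 5))/I(-403, 459) = (sqrt(247 + 169*(2*5*26))/13)/(-145 - 403) = (sqrt(247 + 169*260)/13)/(-548) = (sqrt(247 + 43940)/13)*(-1/548) = (sqrt(44187)/13)*(-1/548) = -sqrt(44187)/7124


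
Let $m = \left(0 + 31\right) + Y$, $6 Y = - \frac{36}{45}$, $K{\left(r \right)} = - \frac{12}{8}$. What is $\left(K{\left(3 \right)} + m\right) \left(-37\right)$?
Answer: $- \frac{32597}{30} \approx -1086.6$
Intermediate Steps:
$K{\left(r \right)} = - \frac{3}{2}$ ($K{\left(r \right)} = \left(-12\right) \frac{1}{8} = - \frac{3}{2}$)
$Y = - \frac{2}{15}$ ($Y = \frac{\left(-36\right) \frac{1}{45}}{6} = \frac{1}{6} \left(- \frac{4}{5}\right) = - \frac{2}{15} \approx -0.13333$)
$m = \frac{463}{15}$ ($m = \left(0 + 31\right) - \frac{2}{15} = 31 - \frac{2}{15} = \frac{463}{15} \approx 30.867$)
$\left(K{\left(3 \right)} + m\right) \left(-37\right) = \left(- \frac{3}{2} + \frac{463}{15}\right) \left(-37\right) = \frac{881}{30} \left(-37\right) = - \frac{32597}{30}$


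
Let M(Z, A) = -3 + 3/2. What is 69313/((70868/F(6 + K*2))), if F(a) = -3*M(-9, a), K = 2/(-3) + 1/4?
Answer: 623817/141736 ≈ 4.4013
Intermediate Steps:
K = -5/12 (K = 2*(-⅓) + 1*(¼) = -⅔ + ¼ = -5/12 ≈ -0.41667)
M(Z, A) = -3/2 (M(Z, A) = -3 + 3*(½) = -3 + 3/2 = -3/2)
F(a) = 9/2 (F(a) = -3*(-3/2) = 9/2)
69313/((70868/F(6 + K*2))) = 69313/((70868/(9/2))) = 69313/((70868*(2/9))) = 69313/(141736/9) = 69313*(9/141736) = 623817/141736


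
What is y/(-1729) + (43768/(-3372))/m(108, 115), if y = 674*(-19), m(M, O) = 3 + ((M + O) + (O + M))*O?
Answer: 29142763604/3934839909 ≈ 7.4063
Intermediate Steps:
m(M, O) = 3 + O*(2*M + 2*O) (m(M, O) = 3 + ((M + O) + (M + O))*O = 3 + (2*M + 2*O)*O = 3 + O*(2*M + 2*O))
y = -12806
y/(-1729) + (43768/(-3372))/m(108, 115) = -12806/(-1729) + (43768/(-3372))/(3 + 2*115² + 2*108*115) = -12806*(-1/1729) + (43768*(-1/3372))/(3 + 2*13225 + 24840) = 674/91 - 10942/(843*(3 + 26450 + 24840)) = 674/91 - 10942/843/51293 = 674/91 - 10942/843*1/51293 = 674/91 - 10942/43239999 = 29142763604/3934839909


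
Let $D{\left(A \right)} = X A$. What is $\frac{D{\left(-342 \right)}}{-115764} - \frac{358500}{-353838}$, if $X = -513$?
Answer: $- \frac{571612993}{1137825062} \approx -0.50237$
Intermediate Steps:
$D{\left(A \right)} = - 513 A$
$\frac{D{\left(-342 \right)}}{-115764} - \frac{358500}{-353838} = \frac{\left(-513\right) \left(-342\right)}{-115764} - \frac{358500}{-353838} = 175446 \left(- \frac{1}{115764}\right) - - \frac{59750}{58973} = - \frac{29241}{19294} + \frac{59750}{58973} = - \frac{571612993}{1137825062}$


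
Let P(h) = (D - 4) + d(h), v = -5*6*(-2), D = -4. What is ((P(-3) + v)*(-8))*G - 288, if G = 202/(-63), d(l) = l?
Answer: 8720/9 ≈ 968.89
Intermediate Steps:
v = 60 (v = -30*(-2) = 60)
P(h) = -8 + h (P(h) = (-4 - 4) + h = -8 + h)
G = -202/63 (G = 202*(-1/63) = -202/63 ≈ -3.2063)
((P(-3) + v)*(-8))*G - 288 = (((-8 - 3) + 60)*(-8))*(-202/63) - 288 = ((-11 + 60)*(-8))*(-202/63) - 288 = (49*(-8))*(-202/63) - 288 = -392*(-202/63) - 288 = 11312/9 - 288 = 8720/9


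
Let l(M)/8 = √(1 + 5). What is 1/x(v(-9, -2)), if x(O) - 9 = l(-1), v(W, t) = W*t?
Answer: -3/101 + 8*√6/303 ≈ 0.034970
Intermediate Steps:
l(M) = 8*√6 (l(M) = 8*√(1 + 5) = 8*√6)
x(O) = 9 + 8*√6
1/x(v(-9, -2)) = 1/(9 + 8*√6)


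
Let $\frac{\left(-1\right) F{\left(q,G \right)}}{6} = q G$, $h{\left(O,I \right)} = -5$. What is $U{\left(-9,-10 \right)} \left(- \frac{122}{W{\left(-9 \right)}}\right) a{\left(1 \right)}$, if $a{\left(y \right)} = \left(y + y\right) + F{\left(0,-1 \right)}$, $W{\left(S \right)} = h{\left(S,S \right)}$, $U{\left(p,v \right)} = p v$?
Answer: $4392$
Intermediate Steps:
$F{\left(q,G \right)} = - 6 G q$ ($F{\left(q,G \right)} = - 6 q G = - 6 G q$)
$W{\left(S \right)} = -5$
$a{\left(y \right)} = 2 y$ ($a{\left(y \right)} = \left(y + y\right) - \left(-6\right) 0 = 2 y + 0 = 2 y$)
$U{\left(-9,-10 \right)} \left(- \frac{122}{W{\left(-9 \right)}}\right) a{\left(1 \right)} = \left(-9\right) \left(-10\right) \left(- \frac{122}{-5}\right) 2 \cdot 1 = 90 \left(\left(-122\right) \left(- \frac{1}{5}\right)\right) 2 = 90 \cdot \frac{122}{5} \cdot 2 = 2196 \cdot 2 = 4392$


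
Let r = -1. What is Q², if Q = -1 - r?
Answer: 0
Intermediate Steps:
Q = 0 (Q = -1 - 1*(-1) = -1 + 1 = 0)
Q² = 0² = 0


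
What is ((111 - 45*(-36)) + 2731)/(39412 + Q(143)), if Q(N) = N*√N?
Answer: 175856344/1550381537 - 638066*√143/1550381537 ≈ 0.10851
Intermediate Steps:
Q(N) = N^(3/2)
((111 - 45*(-36)) + 2731)/(39412 + Q(143)) = ((111 - 45*(-36)) + 2731)/(39412 + 143^(3/2)) = ((111 + 1620) + 2731)/(39412 + 143*√143) = (1731 + 2731)/(39412 + 143*√143) = 4462/(39412 + 143*√143)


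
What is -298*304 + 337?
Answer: -90255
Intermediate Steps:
-298*304 + 337 = -90592 + 337 = -90255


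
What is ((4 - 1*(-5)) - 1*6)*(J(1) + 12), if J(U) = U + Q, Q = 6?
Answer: 57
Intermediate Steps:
J(U) = 6 + U (J(U) = U + 6 = 6 + U)
((4 - 1*(-5)) - 1*6)*(J(1) + 12) = ((4 - 1*(-5)) - 1*6)*((6 + 1) + 12) = ((4 + 5) - 6)*(7 + 12) = (9 - 6)*19 = 3*19 = 57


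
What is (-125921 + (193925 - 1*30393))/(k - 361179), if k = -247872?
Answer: -12537/203017 ≈ -0.061753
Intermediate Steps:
(-125921 + (193925 - 1*30393))/(k - 361179) = (-125921 + (193925 - 1*30393))/(-247872 - 361179) = (-125921 + (193925 - 30393))/(-609051) = (-125921 + 163532)*(-1/609051) = 37611*(-1/609051) = -12537/203017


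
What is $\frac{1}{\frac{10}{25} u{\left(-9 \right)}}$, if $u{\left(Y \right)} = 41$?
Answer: $\frac{5}{82} \approx 0.060976$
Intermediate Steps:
$\frac{1}{\frac{10}{25} u{\left(-9 \right)}} = \frac{1}{\frac{10}{25} \cdot 41} = \frac{1}{10 \cdot \frac{1}{25} \cdot 41} = \frac{1}{\frac{2}{5} \cdot 41} = \frac{1}{\frac{82}{5}} = \frac{5}{82}$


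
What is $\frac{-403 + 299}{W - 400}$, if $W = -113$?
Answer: $\frac{104}{513} \approx 0.20273$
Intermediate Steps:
$\frac{-403 + 299}{W - 400} = \frac{-403 + 299}{-113 - 400} = - \frac{104}{-513} = \left(-104\right) \left(- \frac{1}{513}\right) = \frac{104}{513}$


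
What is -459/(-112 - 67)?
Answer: 459/179 ≈ 2.5642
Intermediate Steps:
-459/(-112 - 67) = -459/(-179) = -1/179*(-459) = 459/179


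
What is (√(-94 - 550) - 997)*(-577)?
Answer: 575269 - 1154*I*√161 ≈ 5.7527e+5 - 14643.0*I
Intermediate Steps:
(√(-94 - 550) - 997)*(-577) = (√(-644) - 997)*(-577) = (2*I*√161 - 997)*(-577) = (-997 + 2*I*√161)*(-577) = 575269 - 1154*I*√161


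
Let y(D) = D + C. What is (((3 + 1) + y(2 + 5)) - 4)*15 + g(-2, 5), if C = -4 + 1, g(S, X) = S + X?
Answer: 63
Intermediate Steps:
C = -3
y(D) = -3 + D (y(D) = D - 3 = -3 + D)
(((3 + 1) + y(2 + 5)) - 4)*15 + g(-2, 5) = (((3 + 1) + (-3 + (2 + 5))) - 4)*15 + (-2 + 5) = ((4 + (-3 + 7)) - 4)*15 + 3 = ((4 + 4) - 4)*15 + 3 = (8 - 4)*15 + 3 = 4*15 + 3 = 60 + 3 = 63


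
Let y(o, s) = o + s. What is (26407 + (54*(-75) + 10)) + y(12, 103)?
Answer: 22482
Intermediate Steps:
(26407 + (54*(-75) + 10)) + y(12, 103) = (26407 + (54*(-75) + 10)) + (12 + 103) = (26407 + (-4050 + 10)) + 115 = (26407 - 4040) + 115 = 22367 + 115 = 22482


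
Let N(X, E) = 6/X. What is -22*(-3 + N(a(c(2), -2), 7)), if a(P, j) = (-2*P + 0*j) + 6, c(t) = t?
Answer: 0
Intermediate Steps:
a(P, j) = 6 - 2*P (a(P, j) = (-2*P + 0) + 6 = -2*P + 6 = 6 - 2*P)
-22*(-3 + N(a(c(2), -2), 7)) = -22*(-3 + 6/(6 - 2*2)) = -22*(-3 + 6/(6 - 4)) = -22*(-3 + 6/2) = -22*(-3 + 6*(½)) = -22*(-3 + 3) = -22*0 = 0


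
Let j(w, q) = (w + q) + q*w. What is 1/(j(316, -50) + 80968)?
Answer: 1/65434 ≈ 1.5283e-5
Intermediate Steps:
j(w, q) = q + w + q*w (j(w, q) = (q + w) + q*w = q + w + q*w)
1/(j(316, -50) + 80968) = 1/((-50 + 316 - 50*316) + 80968) = 1/((-50 + 316 - 15800) + 80968) = 1/(-15534 + 80968) = 1/65434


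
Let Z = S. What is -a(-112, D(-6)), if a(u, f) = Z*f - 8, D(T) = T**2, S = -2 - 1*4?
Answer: 224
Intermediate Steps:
S = -6 (S = -2 - 4 = -6)
Z = -6
a(u, f) = -8 - 6*f (a(u, f) = -6*f - 8 = -8 - 6*f)
-a(-112, D(-6)) = -(-8 - 6*(-6)**2) = -(-8 - 6*36) = -(-8 - 216) = -1*(-224) = 224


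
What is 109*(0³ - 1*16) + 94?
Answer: -1650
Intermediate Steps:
109*(0³ - 1*16) + 94 = 109*(0 - 16) + 94 = 109*(-16) + 94 = -1744 + 94 = -1650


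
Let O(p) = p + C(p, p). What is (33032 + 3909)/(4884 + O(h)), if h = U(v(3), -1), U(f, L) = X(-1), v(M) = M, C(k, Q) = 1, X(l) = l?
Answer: 36941/4884 ≈ 7.5637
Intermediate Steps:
U(f, L) = -1
h = -1
O(p) = 1 + p (O(p) = p + 1 = 1 + p)
(33032 + 3909)/(4884 + O(h)) = (33032 + 3909)/(4884 + (1 - 1)) = 36941/(4884 + 0) = 36941/4884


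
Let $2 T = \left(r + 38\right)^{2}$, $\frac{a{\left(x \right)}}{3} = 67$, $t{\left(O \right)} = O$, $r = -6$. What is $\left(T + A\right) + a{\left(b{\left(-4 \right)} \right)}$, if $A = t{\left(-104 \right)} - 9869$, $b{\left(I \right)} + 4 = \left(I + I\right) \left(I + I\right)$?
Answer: $-9260$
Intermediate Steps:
$b{\left(I \right)} = -4 + 4 I^{2}$ ($b{\left(I \right)} = -4 + \left(I + I\right) \left(I + I\right) = -4 + 2 I 2 I = -4 + 4 I^{2}$)
$a{\left(x \right)} = 201$ ($a{\left(x \right)} = 3 \cdot 67 = 201$)
$T = 512$ ($T = \frac{\left(-6 + 38\right)^{2}}{2} = \frac{32^{2}}{2} = \frac{1}{2} \cdot 1024 = 512$)
$A = -9973$ ($A = -104 - 9869 = -9973$)
$\left(T + A\right) + a{\left(b{\left(-4 \right)} \right)} = \left(512 - 9973\right) + 201 = -9461 + 201 = -9260$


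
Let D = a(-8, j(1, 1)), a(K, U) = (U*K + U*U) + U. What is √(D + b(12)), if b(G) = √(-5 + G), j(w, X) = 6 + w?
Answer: 7^(¼) ≈ 1.6266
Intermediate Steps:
a(K, U) = U + U² + K*U (a(K, U) = (K*U + U²) + U = (U² + K*U) + U = U + U² + K*U)
D = 0 (D = (6 + 1)*(1 - 8 + (6 + 1)) = 7*(1 - 8 + 7) = 7*0 = 0)
√(D + b(12)) = √(0 + √(-5 + 12)) = √(0 + √7) = √(√7) = 7^(¼)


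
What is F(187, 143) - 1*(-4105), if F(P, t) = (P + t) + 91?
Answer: 4526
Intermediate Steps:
F(P, t) = 91 + P + t
F(187, 143) - 1*(-4105) = (91 + 187 + 143) - 1*(-4105) = 421 + 4105 = 4526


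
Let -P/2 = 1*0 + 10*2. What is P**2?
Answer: 1600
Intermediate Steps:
P = -40 (P = -2*(1*0 + 10*2) = -2*(0 + 20) = -2*20 = -40)
P**2 = (-40)**2 = 1600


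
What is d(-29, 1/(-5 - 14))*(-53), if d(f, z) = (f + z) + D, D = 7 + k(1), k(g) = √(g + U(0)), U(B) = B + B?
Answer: 21200/19 ≈ 1115.8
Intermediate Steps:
U(B) = 2*B
k(g) = √g (k(g) = √(g + 2*0) = √(g + 0) = √g)
D = 8 (D = 7 + √1 = 7 + 1 = 8)
d(f, z) = 8 + f + z (d(f, z) = (f + z) + 8 = 8 + f + z)
d(-29, 1/(-5 - 14))*(-53) = (8 - 29 + 1/(-5 - 14))*(-53) = (8 - 29 + 1/(-19))*(-53) = (8 - 29 - 1/19)*(-53) = -400/19*(-53) = 21200/19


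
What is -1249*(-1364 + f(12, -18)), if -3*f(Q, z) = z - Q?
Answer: 1691146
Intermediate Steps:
f(Q, z) = -z/3 + Q/3 (f(Q, z) = -(z - Q)/3 = -z/3 + Q/3)
-1249*(-1364 + f(12, -18)) = -1249*(-1364 + (-1/3*(-18) + (1/3)*12)) = -1249*(-1364 + (6 + 4)) = -1249*(-1364 + 10) = -1249*(-1354) = 1691146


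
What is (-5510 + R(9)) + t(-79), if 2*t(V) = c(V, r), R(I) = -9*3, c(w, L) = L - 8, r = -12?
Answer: -5547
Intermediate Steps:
c(w, L) = -8 + L
R(I) = -27
t(V) = -10 (t(V) = (-8 - 12)/2 = (½)*(-20) = -10)
(-5510 + R(9)) + t(-79) = (-5510 - 27) - 10 = -5537 - 10 = -5547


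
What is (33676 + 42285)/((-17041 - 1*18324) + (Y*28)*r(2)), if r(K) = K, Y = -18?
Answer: -75961/36373 ≈ -2.0884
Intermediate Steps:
(33676 + 42285)/((-17041 - 1*18324) + (Y*28)*r(2)) = (33676 + 42285)/((-17041 - 1*18324) - 18*28*2) = 75961/((-17041 - 18324) - 504*2) = 75961/(-35365 - 1008) = 75961/(-36373) = 75961*(-1/36373) = -75961/36373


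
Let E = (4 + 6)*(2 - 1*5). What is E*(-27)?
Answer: 810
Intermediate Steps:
E = -30 (E = 10*(2 - 5) = 10*(-3) = -30)
E*(-27) = -30*(-27) = 810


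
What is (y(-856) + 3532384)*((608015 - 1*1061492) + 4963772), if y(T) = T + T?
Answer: 15924372268240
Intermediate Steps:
y(T) = 2*T
(y(-856) + 3532384)*((608015 - 1*1061492) + 4963772) = (2*(-856) + 3532384)*((608015 - 1*1061492) + 4963772) = (-1712 + 3532384)*((608015 - 1061492) + 4963772) = 3530672*(-453477 + 4963772) = 3530672*4510295 = 15924372268240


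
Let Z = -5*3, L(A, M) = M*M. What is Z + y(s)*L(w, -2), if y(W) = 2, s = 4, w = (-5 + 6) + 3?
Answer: -7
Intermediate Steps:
w = 4 (w = 1 + 3 = 4)
L(A, M) = M²
Z = -15
Z + y(s)*L(w, -2) = -15 + 2*(-2)² = -15 + 2*4 = -15 + 8 = -7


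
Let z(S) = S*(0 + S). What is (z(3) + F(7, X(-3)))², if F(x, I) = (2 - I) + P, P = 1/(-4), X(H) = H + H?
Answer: 4489/16 ≈ 280.56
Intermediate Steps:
X(H) = 2*H
P = -¼ ≈ -0.25000
z(S) = S² (z(S) = S*S = S²)
F(x, I) = 7/4 - I (F(x, I) = (2 - I) - ¼ = 7/4 - I)
(z(3) + F(7, X(-3)))² = (3² + (7/4 - 2*(-3)))² = (9 + (7/4 - 1*(-6)))² = (9 + (7/4 + 6))² = (9 + 31/4)² = (67/4)² = 4489/16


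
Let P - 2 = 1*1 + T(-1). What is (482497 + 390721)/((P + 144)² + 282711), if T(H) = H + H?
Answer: 436609/151868 ≈ 2.8749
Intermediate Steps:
T(H) = 2*H
P = 1 (P = 2 + (1*1 + 2*(-1)) = 2 + (1 - 2) = 2 - 1 = 1)
(482497 + 390721)/((P + 144)² + 282711) = (482497 + 390721)/((1 + 144)² + 282711) = 873218/(145² + 282711) = 873218/(21025 + 282711) = 873218/303736 = 873218*(1/303736) = 436609/151868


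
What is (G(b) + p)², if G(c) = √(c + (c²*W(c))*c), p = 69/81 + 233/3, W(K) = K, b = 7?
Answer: 6249832/729 + 8480*√602/27 ≈ 16279.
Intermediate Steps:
p = 2120/27 (p = 69*(1/81) + 233*(⅓) = 23/27 + 233/3 = 2120/27 ≈ 78.519)
G(c) = √(c + c⁴) (G(c) = √(c + (c²*c)*c) = √(c + c³*c) = √(c + c⁴))
(G(b) + p)² = (√(7 + 7⁴) + 2120/27)² = (√(7 + 2401) + 2120/27)² = (√2408 + 2120/27)² = (2*√602 + 2120/27)² = (2120/27 + 2*√602)²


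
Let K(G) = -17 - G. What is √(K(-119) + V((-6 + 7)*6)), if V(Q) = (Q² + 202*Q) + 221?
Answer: √1571 ≈ 39.636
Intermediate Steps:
V(Q) = 221 + Q² + 202*Q
√(K(-119) + V((-6 + 7)*6)) = √((-17 - 1*(-119)) + (221 + ((-6 + 7)*6)² + 202*((-6 + 7)*6))) = √((-17 + 119) + (221 + (1*6)² + 202*(1*6))) = √(102 + (221 + 6² + 202*6)) = √(102 + (221 + 36 + 1212)) = √(102 + 1469) = √1571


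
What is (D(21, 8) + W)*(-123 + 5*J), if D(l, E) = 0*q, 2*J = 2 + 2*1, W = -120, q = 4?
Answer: 13560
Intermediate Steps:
J = 2 (J = (2 + 2*1)/2 = (2 + 2)/2 = (½)*4 = 2)
D(l, E) = 0 (D(l, E) = 0*4 = 0)
(D(21, 8) + W)*(-123 + 5*J) = (0 - 120)*(-123 + 5*2) = -120*(-123 + 10) = -120*(-113) = 13560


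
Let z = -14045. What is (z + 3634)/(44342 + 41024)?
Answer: -10411/85366 ≈ -0.12196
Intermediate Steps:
(z + 3634)/(44342 + 41024) = (-14045 + 3634)/(44342 + 41024) = -10411/85366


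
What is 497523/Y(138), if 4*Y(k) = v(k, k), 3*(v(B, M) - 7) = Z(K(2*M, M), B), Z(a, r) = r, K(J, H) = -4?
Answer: 1990092/53 ≈ 37549.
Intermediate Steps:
v(B, M) = 7 + B/3
Y(k) = 7/4 + k/12 (Y(k) = (7 + k/3)/4 = 7/4 + k/12)
497523/Y(138) = 497523/(7/4 + (1/12)*138) = 497523/(7/4 + 23/2) = 497523/(53/4) = 497523*(4/53) = 1990092/53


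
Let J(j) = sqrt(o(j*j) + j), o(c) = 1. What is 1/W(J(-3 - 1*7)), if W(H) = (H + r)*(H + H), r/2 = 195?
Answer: I*(-130 + I)/304218 ≈ -3.2871e-6 - 0.00042733*I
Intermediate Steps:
r = 390 (r = 2*195 = 390)
J(j) = sqrt(1 + j)
W(H) = 2*H*(390 + H) (W(H) = (H + 390)*(H + H) = (390 + H)*(2*H) = 2*H*(390 + H))
1/W(J(-3 - 1*7)) = 1/(2*sqrt(1 + (-3 - 1*7))*(390 + sqrt(1 + (-3 - 1*7)))) = 1/(2*sqrt(1 + (-3 - 7))*(390 + sqrt(1 + (-3 - 7)))) = 1/(2*sqrt(1 - 10)*(390 + sqrt(1 - 10))) = 1/(2*sqrt(-9)*(390 + sqrt(-9))) = 1/(2*(3*I)*(390 + 3*I)) = 1/(6*I*(390 + 3*I)) = -I*(390 - 3*I)/912654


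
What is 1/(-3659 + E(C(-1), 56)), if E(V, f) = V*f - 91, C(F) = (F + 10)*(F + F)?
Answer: -1/4758 ≈ -0.00021017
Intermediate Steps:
C(F) = 2*F*(10 + F) (C(F) = (10 + F)*(2*F) = 2*F*(10 + F))
E(V, f) = -91 + V*f
1/(-3659 + E(C(-1), 56)) = 1/(-3659 + (-91 + (2*(-1)*(10 - 1))*56)) = 1/(-3659 + (-91 + (2*(-1)*9)*56)) = 1/(-3659 + (-91 - 18*56)) = 1/(-3659 + (-91 - 1008)) = 1/(-3659 - 1099) = 1/(-4758) = -1/4758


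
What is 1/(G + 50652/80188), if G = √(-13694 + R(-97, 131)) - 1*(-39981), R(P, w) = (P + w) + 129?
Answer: 16067906453190/642426555316702879 - 401882209*I*√13531/642426555316702879 ≈ 2.5011e-5 - 7.2768e-8*I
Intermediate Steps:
R(P, w) = 129 + P + w
G = 39981 + I*√13531 (G = √(-13694 + (129 - 97 + 131)) - 1*(-39981) = √(-13694 + 163) + 39981 = √(-13531) + 39981 = I*√13531 + 39981 = 39981 + I*√13531 ≈ 39981.0 + 116.32*I)
1/(G + 50652/80188) = 1/((39981 + I*√13531) + 50652/80188) = 1/((39981 + I*√13531) + 50652*(1/80188)) = 1/((39981 + I*√13531) + 12663/20047) = 1/(801511770/20047 + I*√13531)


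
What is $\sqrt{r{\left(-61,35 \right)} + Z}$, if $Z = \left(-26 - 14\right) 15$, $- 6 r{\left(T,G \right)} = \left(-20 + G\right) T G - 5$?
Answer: $\frac{\sqrt{42645}}{3} \approx 68.836$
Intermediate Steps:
$r{\left(T,G \right)} = \frac{5}{6} - \frac{G T \left(-20 + G\right)}{6}$ ($r{\left(T,G \right)} = - \frac{\left(-20 + G\right) T G - 5}{6} = - \frac{T \left(-20 + G\right) G - 5}{6} = - \frac{G T \left(-20 + G\right) - 5}{6} = - \frac{-5 + G T \left(-20 + G\right)}{6} = \frac{5}{6} - \frac{G T \left(-20 + G\right)}{6}$)
$Z = -600$ ($Z = \left(-40\right) 15 = -600$)
$\sqrt{r{\left(-61,35 \right)} + Z} = \sqrt{\left(\frac{5}{6} - - \frac{61 \cdot 35^{2}}{6} + \frac{10}{3} \cdot 35 \left(-61\right)\right) - 600} = \sqrt{\left(\frac{5}{6} - \left(- \frac{61}{6}\right) 1225 - \frac{21350}{3}\right) - 600} = \sqrt{\left(\frac{5}{6} + \frac{74725}{6} - \frac{21350}{3}\right) - 600} = \sqrt{\frac{16015}{3} - 600} = \sqrt{\frac{14215}{3}} = \frac{\sqrt{42645}}{3}$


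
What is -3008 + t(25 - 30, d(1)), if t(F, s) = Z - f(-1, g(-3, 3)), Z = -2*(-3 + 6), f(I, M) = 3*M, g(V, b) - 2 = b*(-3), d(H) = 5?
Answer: -2993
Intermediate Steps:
g(V, b) = 2 - 3*b (g(V, b) = 2 + b*(-3) = 2 - 3*b)
Z = -6 (Z = -2*3 = -6)
t(F, s) = 15 (t(F, s) = -6 - 3*(2 - 3*3) = -6 - 3*(2 - 9) = -6 - 3*(-7) = -6 - 1*(-21) = -6 + 21 = 15)
-3008 + t(25 - 30, d(1)) = -3008 + 15 = -2993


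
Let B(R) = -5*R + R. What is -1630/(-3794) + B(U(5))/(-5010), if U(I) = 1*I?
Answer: 412109/950397 ≈ 0.43362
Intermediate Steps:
U(I) = I
B(R) = -4*R
-1630/(-3794) + B(U(5))/(-5010) = -1630/(-3794) - 4*5/(-5010) = -1630*(-1/3794) - 20*(-1/5010) = 815/1897 + 2/501 = 412109/950397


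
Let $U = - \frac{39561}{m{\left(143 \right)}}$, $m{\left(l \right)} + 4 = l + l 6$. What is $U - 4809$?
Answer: $- \frac{4834134}{997} \approx -4848.7$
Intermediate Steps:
$m{\left(l \right)} = -4 + 7 l$ ($m{\left(l \right)} = -4 + \left(l + l 6\right) = -4 + \left(l + 6 l\right) = -4 + 7 l$)
$U = - \frac{39561}{997}$ ($U = - \frac{39561}{-4 + 7 \cdot 143} = - \frac{39561}{-4 + 1001} = - \frac{39561}{997} \approx -39.68$)
$U - 4809 = - \frac{39561}{997} - 4809 = - \frac{4834134}{997}$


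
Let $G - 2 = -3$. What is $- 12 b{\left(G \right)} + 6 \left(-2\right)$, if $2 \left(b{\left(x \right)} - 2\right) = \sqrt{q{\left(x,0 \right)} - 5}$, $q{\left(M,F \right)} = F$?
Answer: $-36 - 6 i \sqrt{5} \approx -36.0 - 13.416 i$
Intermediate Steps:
$G = -1$ ($G = 2 - 3 = -1$)
$b{\left(x \right)} = 2 + \frac{i \sqrt{5}}{2}$ ($b{\left(x \right)} = 2 + \frac{\sqrt{0 - 5}}{2} = 2 + \frac{\sqrt{-5}}{2} = 2 + \frac{i \sqrt{5}}{2}$)
$- 12 b{\left(G \right)} + 6 \left(-2\right) = - 12 \left(2 + \frac{i \sqrt{5}}{2}\right) + 6 \left(-2\right) = \left(-24 - 6 i \sqrt{5}\right) - 12 = -36 - 6 i \sqrt{5}$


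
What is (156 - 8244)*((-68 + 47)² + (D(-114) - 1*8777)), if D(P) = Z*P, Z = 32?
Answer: 96926592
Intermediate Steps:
D(P) = 32*P
(156 - 8244)*((-68 + 47)² + (D(-114) - 1*8777)) = (156 - 8244)*((-68 + 47)² + (32*(-114) - 1*8777)) = -8088*((-21)² + (-3648 - 8777)) = -8088*(441 - 12425) = -8088*(-11984) = 96926592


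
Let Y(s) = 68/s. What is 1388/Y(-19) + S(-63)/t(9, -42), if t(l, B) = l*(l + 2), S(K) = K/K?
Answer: -652690/1683 ≈ -387.81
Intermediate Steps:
S(K) = 1
t(l, B) = l*(2 + l)
1388/Y(-19) + S(-63)/t(9, -42) = 1388/((68/(-19))) + 1/(9*(2 + 9)) = 1388/((68*(-1/19))) + 1/(9*11) = 1388/(-68/19) + 1/99 = 1388*(-19/68) + 1*(1/99) = -6593/17 + 1/99 = -652690/1683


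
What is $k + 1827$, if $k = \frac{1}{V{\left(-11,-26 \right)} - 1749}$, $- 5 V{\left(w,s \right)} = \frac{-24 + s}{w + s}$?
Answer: $\frac{118248884}{64723} \approx 1827.0$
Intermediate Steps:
$V{\left(w,s \right)} = - \frac{-24 + s}{5 \left(s + w\right)}$ ($V{\left(w,s \right)} = - \frac{\left(-24 + s\right) \frac{1}{w + s}}{5} = - \frac{\left(-24 + s\right) \frac{1}{s + w}}{5} = - \frac{\frac{1}{s + w} \left(-24 + s\right)}{5} = - \frac{-24 + s}{5 \left(s + w\right)}$)
$k = - \frac{37}{64723}$ ($k = \frac{1}{\frac{24 - -26}{5 \left(-26 - 11\right)} - 1749} = \frac{1}{\frac{24 + 26}{5 \left(-37\right)} - 1749} = \frac{1}{\frac{1}{5} \left(- \frac{1}{37}\right) 50 - 1749} = \frac{1}{- \frac{10}{37} - 1749} = \frac{1}{- \frac{64723}{37}} = - \frac{37}{64723} \approx -0.00057167$)
$k + 1827 = - \frac{37}{64723} + 1827 = \frac{118248884}{64723}$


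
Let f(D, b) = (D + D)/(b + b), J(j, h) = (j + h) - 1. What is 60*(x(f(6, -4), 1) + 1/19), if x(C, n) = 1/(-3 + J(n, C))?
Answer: -580/57 ≈ -10.175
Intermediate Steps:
J(j, h) = -1 + h + j (J(j, h) = (h + j) - 1 = -1 + h + j)
f(D, b) = D/b (f(D, b) = (2*D)/((2*b)) = (2*D)*(1/(2*b)) = D/b)
x(C, n) = 1/(-4 + C + n) (x(C, n) = 1/(-3 + (-1 + C + n)) = 1/(-4 + C + n))
60*(x(f(6, -4), 1) + 1/19) = 60*(1/(-4 + 6/(-4) + 1) + 1/19) = 60*(1/(-4 + 6*(-¼) + 1) + 1/19) = 60*(1/(-4 - 3/2 + 1) + 1/19) = 60*(1/(-9/2) + 1/19) = 60*(-2/9 + 1/19) = 60*(-29/171) = -580/57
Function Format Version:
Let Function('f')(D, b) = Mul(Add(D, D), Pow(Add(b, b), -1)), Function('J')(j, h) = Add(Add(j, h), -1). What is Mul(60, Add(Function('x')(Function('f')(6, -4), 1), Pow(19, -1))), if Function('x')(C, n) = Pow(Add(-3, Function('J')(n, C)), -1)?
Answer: Rational(-580, 57) ≈ -10.175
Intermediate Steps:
Function('J')(j, h) = Add(-1, h, j) (Function('J')(j, h) = Add(Add(h, j), -1) = Add(-1, h, j))
Function('f')(D, b) = Mul(D, Pow(b, -1)) (Function('f')(D, b) = Mul(Mul(2, D), Pow(Mul(2, b), -1)) = Mul(Mul(2, D), Mul(Rational(1, 2), Pow(b, -1))) = Mul(D, Pow(b, -1)))
Function('x')(C, n) = Pow(Add(-4, C, n), -1) (Function('x')(C, n) = Pow(Add(-3, Add(-1, C, n)), -1) = Pow(Add(-4, C, n), -1))
Mul(60, Add(Function('x')(Function('f')(6, -4), 1), Pow(19, -1))) = Mul(60, Add(Pow(Add(-4, Mul(6, Pow(-4, -1)), 1), -1), Pow(19, -1))) = Mul(60, Add(Pow(Add(-4, Mul(6, Rational(-1, 4)), 1), -1), Rational(1, 19))) = Mul(60, Add(Pow(Add(-4, Rational(-3, 2), 1), -1), Rational(1, 19))) = Mul(60, Add(Pow(Rational(-9, 2), -1), Rational(1, 19))) = Mul(60, Add(Rational(-2, 9), Rational(1, 19))) = Mul(60, Rational(-29, 171)) = Rational(-580, 57)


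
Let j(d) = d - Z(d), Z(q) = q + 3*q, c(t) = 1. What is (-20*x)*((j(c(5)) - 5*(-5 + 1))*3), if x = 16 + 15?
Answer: -31620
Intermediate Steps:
x = 31
Z(q) = 4*q
j(d) = -3*d (j(d) = d - 4*d = -3*d)
(-20*x)*((j(c(5)) - 5*(-5 + 1))*3) = (-20*31)*((-3*1 - 5*(-5 + 1))*3) = -620*(-3 - 5*(-4))*3 = -620*(-3 + 20)*3 = -10540*3 = -620*51 = -31620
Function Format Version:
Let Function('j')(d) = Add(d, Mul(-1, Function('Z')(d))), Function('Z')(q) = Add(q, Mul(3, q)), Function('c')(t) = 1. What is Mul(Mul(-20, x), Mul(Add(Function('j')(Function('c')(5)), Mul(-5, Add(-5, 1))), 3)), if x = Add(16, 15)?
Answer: -31620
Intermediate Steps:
x = 31
Function('Z')(q) = Mul(4, q)
Function('j')(d) = Mul(-3, d) (Function('j')(d) = Add(d, Mul(-1, Mul(4, d))) = Add(d, Mul(-4, d)) = Mul(-3, d))
Mul(Mul(-20, x), Mul(Add(Function('j')(Function('c')(5)), Mul(-5, Add(-5, 1))), 3)) = Mul(Mul(-20, 31), Mul(Add(Mul(-3, 1), Mul(-5, Add(-5, 1))), 3)) = Mul(-620, Mul(Add(-3, Mul(-5, -4)), 3)) = Mul(-620, Mul(Add(-3, 20), 3)) = Mul(-620, Mul(17, 3)) = Mul(-620, 51) = -31620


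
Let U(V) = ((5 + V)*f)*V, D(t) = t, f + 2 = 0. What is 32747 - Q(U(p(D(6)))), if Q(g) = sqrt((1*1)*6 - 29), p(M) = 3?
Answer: 32747 - I*sqrt(23) ≈ 32747.0 - 4.7958*I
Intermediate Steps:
f = -2 (f = -2 + 0 = -2)
U(V) = V*(-10 - 2*V) (U(V) = ((5 + V)*(-2))*V = (-10 - 2*V)*V = V*(-10 - 2*V))
Q(g) = I*sqrt(23) (Q(g) = sqrt(1*6 - 29) = sqrt(6 - 29) = sqrt(-23) = I*sqrt(23))
32747 - Q(U(p(D(6)))) = 32747 - I*sqrt(23)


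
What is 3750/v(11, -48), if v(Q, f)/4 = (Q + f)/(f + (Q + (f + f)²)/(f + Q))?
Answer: 20630625/2738 ≈ 7534.9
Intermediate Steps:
v(Q, f) = 4*(Q + f)/(f + (Q + 4*f²)/(Q + f)) (v(Q, f) = 4*((Q + f)/(f + (Q + (f + f)²)/(f + Q))) = 4*((Q + f)/(f + (Q + (2*f)²)/(Q + f))) = 4*((Q + f)/(f + (Q + 4*f²)/(Q + f))) = 4*(Q + f)/(f + (Q + 4*f²)/(Q + f)))
3750/v(11, -48) = 3750/((4*(11 - 48)²/(11 + 5*(-48)² + 11*(-48)))) = 3750/((4*(-37)²/(11 + 5*2304 - 528))) = 3750/((4*1369/(11 + 11520 - 528))) = 3750/((4*1369/11003)) = 3750/((4*1369*(1/11003))) = 3750/(5476/11003) = 3750*(11003/5476) = 20630625/2738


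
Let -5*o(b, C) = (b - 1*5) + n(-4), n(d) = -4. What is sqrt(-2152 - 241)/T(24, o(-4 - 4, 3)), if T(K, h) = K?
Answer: I*sqrt(2393)/24 ≈ 2.0383*I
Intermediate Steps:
o(b, C) = 9/5 - b/5 (o(b, C) = -((b - 1*5) - 4)/5 = -((b - 5) - 4)/5 = -((-5 + b) - 4)/5 = -(-9 + b)/5 = 9/5 - b/5)
sqrt(-2152 - 241)/T(24, o(-4 - 4, 3)) = sqrt(-2152 - 241)/24 = sqrt(-2393)*(1/24) = (I*sqrt(2393))*(1/24) = I*sqrt(2393)/24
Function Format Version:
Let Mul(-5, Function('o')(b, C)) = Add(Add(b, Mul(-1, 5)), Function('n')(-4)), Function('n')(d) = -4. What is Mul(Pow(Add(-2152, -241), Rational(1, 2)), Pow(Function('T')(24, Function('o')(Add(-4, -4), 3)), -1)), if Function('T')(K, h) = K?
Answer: Mul(Rational(1, 24), I, Pow(2393, Rational(1, 2))) ≈ Mul(2.0383, I)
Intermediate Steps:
Function('o')(b, C) = Add(Rational(9, 5), Mul(Rational(-1, 5), b)) (Function('o')(b, C) = Mul(Rational(-1, 5), Add(Add(b, Mul(-1, 5)), -4)) = Mul(Rational(-1, 5), Add(Add(b, -5), -4)) = Mul(Rational(-1, 5), Add(Add(-5, b), -4)) = Mul(Rational(-1, 5), Add(-9, b)) = Add(Rational(9, 5), Mul(Rational(-1, 5), b)))
Mul(Pow(Add(-2152, -241), Rational(1, 2)), Pow(Function('T')(24, Function('o')(Add(-4, -4), 3)), -1)) = Mul(Pow(Add(-2152, -241), Rational(1, 2)), Pow(24, -1)) = Mul(Pow(-2393, Rational(1, 2)), Rational(1, 24)) = Mul(Mul(I, Pow(2393, Rational(1, 2))), Rational(1, 24)) = Mul(Rational(1, 24), I, Pow(2393, Rational(1, 2)))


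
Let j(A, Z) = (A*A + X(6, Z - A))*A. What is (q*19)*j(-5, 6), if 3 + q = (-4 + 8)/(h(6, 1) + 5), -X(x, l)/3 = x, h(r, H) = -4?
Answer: -665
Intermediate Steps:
X(x, l) = -3*x
j(A, Z) = A*(-18 + A**2) (j(A, Z) = (A*A - 3*6)*A = (A**2 - 18)*A = (-18 + A**2)*A = A*(-18 + A**2))
q = 1 (q = -3 + (-4 + 8)/(-4 + 5) = -3 + 4/1 = -3 + 4*1 = -3 + 4 = 1)
(q*19)*j(-5, 6) = (1*19)*(-5*(-18 + (-5)**2)) = 19*(-5*(-18 + 25)) = 19*(-5*7) = 19*(-35) = -665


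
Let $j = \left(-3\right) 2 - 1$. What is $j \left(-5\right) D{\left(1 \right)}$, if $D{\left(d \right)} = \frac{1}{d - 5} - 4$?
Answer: $- \frac{595}{4} \approx -148.75$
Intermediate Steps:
$D{\left(d \right)} = -4 + \frac{1}{-5 + d}$ ($D{\left(d \right)} = \frac{1}{-5 + d} - 4 = -4 + \frac{1}{-5 + d}$)
$j = -7$ ($j = -6 - 1 = -7$)
$j \left(-5\right) D{\left(1 \right)} = \left(-7\right) \left(-5\right) \frac{21 - 4}{-5 + 1} = 35 \frac{21 - 4}{-4} = 35 \left(\left(- \frac{1}{4}\right) 17\right) = 35 \left(- \frac{17}{4}\right) = - \frac{595}{4}$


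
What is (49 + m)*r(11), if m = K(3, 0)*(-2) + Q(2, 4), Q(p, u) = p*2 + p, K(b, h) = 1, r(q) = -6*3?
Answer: -954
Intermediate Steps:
r(q) = -18
Q(p, u) = 3*p (Q(p, u) = 2*p + p = 3*p)
m = 4 (m = 1*(-2) + 3*2 = -2 + 6 = 4)
(49 + m)*r(11) = (49 + 4)*(-18) = 53*(-18) = -954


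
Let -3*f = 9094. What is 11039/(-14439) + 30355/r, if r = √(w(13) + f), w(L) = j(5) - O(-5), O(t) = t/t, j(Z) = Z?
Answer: -11039/14439 - 30355*I*√27246/9082 ≈ -0.76453 - 551.7*I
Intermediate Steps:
f = -9094/3 (f = -⅓*9094 = -9094/3 ≈ -3031.3)
O(t) = 1
w(L) = 4 (w(L) = 5 - 1*1 = 5 - 1 = 4)
r = I*√27246/3 (r = √(4 - 9094/3) = √(-9082/3) = I*√27246/3 ≈ 55.021*I)
11039/(-14439) + 30355/r = 11039/(-14439) + 30355/((I*√27246/3)) = 11039*(-1/14439) + 30355*(-I*√27246/9082) = -11039/14439 - 30355*I*√27246/9082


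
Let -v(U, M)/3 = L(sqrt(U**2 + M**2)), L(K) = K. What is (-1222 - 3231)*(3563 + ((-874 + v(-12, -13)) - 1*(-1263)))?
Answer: -17598256 + 13359*sqrt(313) ≈ -1.7362e+7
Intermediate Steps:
v(U, M) = -3*sqrt(M**2 + U**2) (v(U, M) = -3*sqrt(U**2 + M**2) = -3*sqrt(M**2 + U**2))
(-1222 - 3231)*(3563 + ((-874 + v(-12, -13)) - 1*(-1263))) = (-1222 - 3231)*(3563 + ((-874 - 3*sqrt((-13)**2 + (-12)**2)) - 1*(-1263))) = -4453*(3563 + ((-874 - 3*sqrt(169 + 144)) + 1263)) = -4453*(3563 + ((-874 - 3*sqrt(313)) + 1263)) = -4453*(3563 + (389 - 3*sqrt(313))) = -4453*(3952 - 3*sqrt(313)) = -17598256 + 13359*sqrt(313)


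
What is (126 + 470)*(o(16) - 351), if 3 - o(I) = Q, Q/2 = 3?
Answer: -210984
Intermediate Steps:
Q = 6 (Q = 2*3 = 6)
o(I) = -3 (o(I) = 3 - 1*6 = 3 - 6 = -3)
(126 + 470)*(o(16) - 351) = (126 + 470)*(-3 - 351) = 596*(-354) = -210984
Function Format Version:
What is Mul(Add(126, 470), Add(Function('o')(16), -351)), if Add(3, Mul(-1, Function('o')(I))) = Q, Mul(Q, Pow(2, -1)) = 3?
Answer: -210984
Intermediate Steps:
Q = 6 (Q = Mul(2, 3) = 6)
Function('o')(I) = -3 (Function('o')(I) = Add(3, Mul(-1, 6)) = Add(3, -6) = -3)
Mul(Add(126, 470), Add(Function('o')(16), -351)) = Mul(Add(126, 470), Add(-3, -351)) = Mul(596, -354) = -210984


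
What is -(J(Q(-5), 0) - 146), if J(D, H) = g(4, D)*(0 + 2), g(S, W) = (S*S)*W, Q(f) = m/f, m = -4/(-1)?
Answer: 858/5 ≈ 171.60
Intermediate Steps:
m = 4 (m = -4*(-1) = 4)
Q(f) = 4/f
g(S, W) = W*S² (g(S, W) = S²*W = W*S²)
J(D, H) = 32*D (J(D, H) = (D*4²)*(0 + 2) = (D*16)*2 = (16*D)*2 = 32*D)
-(J(Q(-5), 0) - 146) = -(32*(4/(-5)) - 146) = -(32*(4*(-⅕)) - 146) = -(32*(-⅘) - 146) = -(-128/5 - 146) = -1*(-858/5) = 858/5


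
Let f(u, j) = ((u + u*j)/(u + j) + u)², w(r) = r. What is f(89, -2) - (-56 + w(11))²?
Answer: 43256491/7569 ≈ 5715.0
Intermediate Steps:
f(u, j) = (u + (u + j*u)/(j + u))² (f(u, j) = ((u + j*u)/(j + u) + u)² = (u + (u + j*u)/(j + u))²)
f(89, -2) - (-56 + w(11))² = 89²*(1 + 89 + 2*(-2))²/(-2 + 89)² - (-56 + 11)² = 7921*(1 + 89 - 4)²/87² - 1*(-45)² = 7921*(1/7569)*86² - 1*2025 = 7921*(1/7569)*7396 - 2025 = 58583716/7569 - 2025 = 43256491/7569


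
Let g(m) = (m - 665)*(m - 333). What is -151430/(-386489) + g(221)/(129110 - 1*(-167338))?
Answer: 333908571/596739016 ≈ 0.55956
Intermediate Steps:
g(m) = (-665 + m)*(-333 + m)
-151430/(-386489) + g(221)/(129110 - 1*(-167338)) = -151430/(-386489) + (221445 + 221**2 - 998*221)/(129110 - 1*(-167338)) = -151430*(-1/386489) + (221445 + 48841 - 220558)/(129110 + 167338) = 151430/386489 + 49728/296448 = 151430/386489 + 49728*(1/296448) = 151430/386489 + 259/1544 = 333908571/596739016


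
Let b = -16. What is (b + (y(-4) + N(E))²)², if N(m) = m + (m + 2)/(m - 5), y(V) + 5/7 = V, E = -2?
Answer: 2030625/2401 ≈ 845.74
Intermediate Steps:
y(V) = -5/7 + V
N(m) = m + (2 + m)/(-5 + m)
(b + (y(-4) + N(E))²)² = (-16 + ((-5/7 - 4) + (2 + (-2)² - 4*(-2))/(-5 - 2))²)² = (-16 + (-33/7 + (2 + 4 + 8)/(-7))²)² = (-16 + (-33/7 - ⅐*14)²)² = (-16 + (-33/7 - 2)²)² = (-16 + (-47/7)²)² = (-16 + 2209/49)² = (1425/49)² = 2030625/2401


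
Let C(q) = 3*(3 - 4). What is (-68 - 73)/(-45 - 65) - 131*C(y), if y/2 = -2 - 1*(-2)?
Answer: 43371/110 ≈ 394.28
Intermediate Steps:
y = 0 (y = 2*(-2 - 1*(-2)) = 2*(-2 + 2) = 2*0 = 0)
C(q) = -3 (C(q) = 3*(-1) = -3)
(-68 - 73)/(-45 - 65) - 131*C(y) = (-68 - 73)/(-45 - 65) - 131*(-3) = -141/(-110) + 393 = -141*(-1/110) + 393 = 141/110 + 393 = 43371/110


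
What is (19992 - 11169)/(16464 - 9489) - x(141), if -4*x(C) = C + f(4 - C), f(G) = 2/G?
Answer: 46519043/1274100 ≈ 36.511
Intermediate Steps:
x(C) = -1/(2*(4 - C)) - C/4 (x(C) = -(C + 2/(4 - C))/4 = -1/(2*(4 - C)) - C/4)
(19992 - 11169)/(16464 - 9489) - x(141) = (19992 - 11169)/(16464 - 9489) - (2 - 1*141*(-4 + 141))/(4*(-4 + 141)) = 8823/6975 - (2 - 1*141*137)/(4*137) = 8823*(1/6975) - (2 - 19317)/(4*137) = 2941/2325 - (-19315)/(4*137) = 2941/2325 - 1*(-19315/548) = 2941/2325 + 19315/548 = 46519043/1274100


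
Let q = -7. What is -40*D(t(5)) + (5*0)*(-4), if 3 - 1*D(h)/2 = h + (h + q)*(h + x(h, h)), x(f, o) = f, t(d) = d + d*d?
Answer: 112560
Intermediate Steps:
t(d) = d + d**2
D(h) = 6 - 2*h - 4*h*(-7 + h) (D(h) = 6 - 2*(h + (h - 7)*(h + h)) = 6 - 2*(h + (-7 + h)*(2*h)) = 6 - 2*(h + 2*h*(-7 + h)) = 6 + (-2*h - 4*h*(-7 + h)) = 6 - 2*h - 4*h*(-7 + h))
-40*D(t(5)) + (5*0)*(-4) = -40*(6 - 4*25*(1 + 5)**2 + 26*(5*(1 + 5))) + (5*0)*(-4) = -40*(6 - 4*(5*6)**2 + 26*(5*6)) + 0*(-4) = -40*(6 - 4*30**2 + 26*30) + 0 = -40*(6 - 4*900 + 780) + 0 = -40*(6 - 3600 + 780) + 0 = -40*(-2814) + 0 = 112560 + 0 = 112560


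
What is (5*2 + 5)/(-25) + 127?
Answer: 632/5 ≈ 126.40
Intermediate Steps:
(5*2 + 5)/(-25) + 127 = -(10 + 5)/25 + 127 = -1/25*15 + 127 = -⅗ + 127 = 632/5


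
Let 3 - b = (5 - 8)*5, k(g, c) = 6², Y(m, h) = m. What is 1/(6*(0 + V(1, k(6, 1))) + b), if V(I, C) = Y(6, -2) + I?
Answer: 1/60 ≈ 0.016667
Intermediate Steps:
k(g, c) = 36
V(I, C) = 6 + I
b = 18 (b = 3 - (5 - 8)*5 = 3 - (-3)*5 = 3 - 1*(-15) = 3 + 15 = 18)
1/(6*(0 + V(1, k(6, 1))) + b) = 1/(6*(0 + (6 + 1)) + 18) = 1/(6*(0 + 7) + 18) = 1/(6*7 + 18) = 1/(42 + 18) = 1/60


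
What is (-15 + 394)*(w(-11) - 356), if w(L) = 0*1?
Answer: -134924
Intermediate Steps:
w(L) = 0
(-15 + 394)*(w(-11) - 356) = (-15 + 394)*(0 - 356) = 379*(-356) = -134924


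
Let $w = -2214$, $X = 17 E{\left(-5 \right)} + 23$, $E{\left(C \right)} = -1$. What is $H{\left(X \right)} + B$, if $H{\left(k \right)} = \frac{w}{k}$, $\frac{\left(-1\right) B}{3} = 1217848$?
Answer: $-3653913$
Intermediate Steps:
$B = -3653544$ ($B = \left(-3\right) 1217848 = -3653544$)
$X = 6$ ($X = 17 \left(-1\right) + 23 = -17 + 23 = 6$)
$H{\left(k \right)} = - \frac{2214}{k}$
$H{\left(X \right)} + B = - \frac{2214}{6} - 3653544 = \left(-2214\right) \frac{1}{6} - 3653544 = -369 - 3653544 = -3653913$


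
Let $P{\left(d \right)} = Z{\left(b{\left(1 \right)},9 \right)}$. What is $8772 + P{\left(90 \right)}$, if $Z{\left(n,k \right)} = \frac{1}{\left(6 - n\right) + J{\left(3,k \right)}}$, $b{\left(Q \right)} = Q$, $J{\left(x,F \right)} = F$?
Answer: $\frac{122809}{14} \approx 8772.1$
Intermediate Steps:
$Z{\left(n,k \right)} = \frac{1}{6 + k - n}$ ($Z{\left(n,k \right)} = \frac{1}{\left(6 - n\right) + k} = \frac{1}{6 + k - n}$)
$P{\left(d \right)} = \frac{1}{14}$ ($P{\left(d \right)} = \frac{1}{6 + 9 - 1} = \frac{1}{14}$)
$8772 + P{\left(90 \right)} = 8772 + \frac{1}{14} = \frac{122809}{14}$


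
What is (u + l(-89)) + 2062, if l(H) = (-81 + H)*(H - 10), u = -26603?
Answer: -7711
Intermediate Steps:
l(H) = (-81 + H)*(-10 + H)
(u + l(-89)) + 2062 = (-26603 + (810 + (-89)² - 91*(-89))) + 2062 = (-26603 + (810 + 7921 + 8099)) + 2062 = (-26603 + 16830) + 2062 = -9773 + 2062 = -7711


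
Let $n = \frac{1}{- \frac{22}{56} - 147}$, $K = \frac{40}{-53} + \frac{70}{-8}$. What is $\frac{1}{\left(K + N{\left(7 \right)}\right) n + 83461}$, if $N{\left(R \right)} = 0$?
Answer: $\frac{218731}{18255522096} \approx 1.1982 \cdot 10^{-5}$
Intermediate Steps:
$K = - \frac{2015}{212}$ ($K = 40 \left(- \frac{1}{53}\right) + 70 \left(- \frac{1}{8}\right) = - \frac{40}{53} - \frac{35}{4} = - \frac{2015}{212} \approx -9.5047$)
$n = - \frac{28}{4127}$ ($n = \frac{1}{\left(-22\right) \frac{1}{56} - 147} = \frac{1}{- \frac{11}{28} - 147} = \frac{1}{- \frac{4127}{28}} = - \frac{28}{4127} \approx -0.0067846$)
$\frac{1}{\left(K + N{\left(7 \right)}\right) n + 83461} = \frac{1}{\left(- \frac{2015}{212} + 0\right) \left(- \frac{28}{4127}\right) + 83461} = \frac{1}{\left(- \frac{2015}{212}\right) \left(- \frac{28}{4127}\right) + 83461} = \frac{1}{\frac{14105}{218731} + 83461} = \frac{1}{\frac{18255522096}{218731}} = \frac{218731}{18255522096}$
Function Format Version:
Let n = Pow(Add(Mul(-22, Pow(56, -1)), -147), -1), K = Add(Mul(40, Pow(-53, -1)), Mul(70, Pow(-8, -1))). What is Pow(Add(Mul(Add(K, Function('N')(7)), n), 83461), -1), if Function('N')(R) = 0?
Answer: Rational(218731, 18255522096) ≈ 1.1982e-5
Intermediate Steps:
K = Rational(-2015, 212) (K = Add(Mul(40, Rational(-1, 53)), Mul(70, Rational(-1, 8))) = Add(Rational(-40, 53), Rational(-35, 4)) = Rational(-2015, 212) ≈ -9.5047)
n = Rational(-28, 4127) (n = Pow(Add(Mul(-22, Rational(1, 56)), -147), -1) = Pow(Add(Rational(-11, 28), -147), -1) = Pow(Rational(-4127, 28), -1) = Rational(-28, 4127) ≈ -0.0067846)
Pow(Add(Mul(Add(K, Function('N')(7)), n), 83461), -1) = Pow(Add(Mul(Add(Rational(-2015, 212), 0), Rational(-28, 4127)), 83461), -1) = Pow(Add(Mul(Rational(-2015, 212), Rational(-28, 4127)), 83461), -1) = Pow(Add(Rational(14105, 218731), 83461), -1) = Pow(Rational(18255522096, 218731), -1) = Rational(218731, 18255522096)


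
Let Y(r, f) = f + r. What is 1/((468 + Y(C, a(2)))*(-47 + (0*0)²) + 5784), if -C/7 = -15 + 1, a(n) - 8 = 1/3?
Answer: -3/63629 ≈ -4.7148e-5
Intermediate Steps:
a(n) = 25/3 (a(n) = 8 + 1/3 = 8 + ⅓ = 25/3)
C = 98 (C = -7*(-15 + 1) = -7*(-14) = 98)
1/((468 + Y(C, a(2)))*(-47 + (0*0)²) + 5784) = 1/((468 + (25/3 + 98))*(-47 + (0*0)²) + 5784) = 1/((468 + 319/3)*(-47 + 0²) + 5784) = 1/(1723*(-47 + 0)/3 + 5784) = 1/((1723/3)*(-47) + 5784) = 1/(-80981/3 + 5784) = 1/(-63629/3) = -3/63629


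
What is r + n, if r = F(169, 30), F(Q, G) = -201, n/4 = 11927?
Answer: 47507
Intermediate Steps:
n = 47708 (n = 4*11927 = 47708)
r = -201
r + n = -201 + 47708 = 47507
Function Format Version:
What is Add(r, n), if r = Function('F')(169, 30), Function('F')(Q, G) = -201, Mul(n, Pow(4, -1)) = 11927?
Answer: 47507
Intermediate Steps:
n = 47708 (n = Mul(4, 11927) = 47708)
r = -201
Add(r, n) = Add(-201, 47708) = 47507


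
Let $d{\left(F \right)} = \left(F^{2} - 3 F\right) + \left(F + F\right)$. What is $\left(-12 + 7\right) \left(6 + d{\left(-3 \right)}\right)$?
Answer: $-90$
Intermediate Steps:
$d{\left(F \right)} = F^{2} - F$ ($d{\left(F \right)} = \left(F^{2} - 3 F\right) + 2 F = F^{2} - F$)
$\left(-12 + 7\right) \left(6 + d{\left(-3 \right)}\right) = \left(-12 + 7\right) \left(6 - 3 \left(-1 - 3\right)\right) = - 5 \left(6 - -12\right) = - 5 \left(6 + 12\right) = \left(-5\right) 18 = -90$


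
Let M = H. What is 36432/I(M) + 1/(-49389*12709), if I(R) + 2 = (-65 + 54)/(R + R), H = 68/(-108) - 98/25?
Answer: -140454105419341403/3049920448059 ≈ -46052.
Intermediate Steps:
H = -3071/675 (H = 68*(-1/108) - 98*1/25 = -17/27 - 98/25 = -3071/675 ≈ -4.5496)
M = -3071/675 ≈ -4.5496
I(R) = -2 - 11/(2*R) (I(R) = -2 + (-65 + 54)/(R + R) = -2 - 11*1/(2*R) = -2 - 11/(2*R))
36432/I(M) + 1/(-49389*12709) = 36432/(-2 - 11/(2*(-3071/675))) + 1/(-49389*12709) = 36432/(-2 - 11/2*(-675/3071)) - 1/49389*1/12709 = 36432/(-2 + 7425/6142) - 1/627684801 = 36432/(-4859/6142) - 1/627684801 = 36432*(-6142/4859) - 1/627684801 = -223765344/4859 - 1/627684801 = -140454105419341403/3049920448059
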